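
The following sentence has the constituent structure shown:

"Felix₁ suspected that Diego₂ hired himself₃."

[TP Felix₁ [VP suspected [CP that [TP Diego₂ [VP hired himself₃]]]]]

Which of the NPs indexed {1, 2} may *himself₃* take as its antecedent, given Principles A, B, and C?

*himself* is an anaphor, so Principle A applies: it must be bound in its binding domain.
Binding domain of *himself₃*: the embedded TP, whose subject is Diego₂.
*Felix₁* c-commands the anaphor but is outside its binding domain → cannot satisfy Principle A.
*Diego₂* c-commands the anaphor within its binding domain → licit binder.

{2}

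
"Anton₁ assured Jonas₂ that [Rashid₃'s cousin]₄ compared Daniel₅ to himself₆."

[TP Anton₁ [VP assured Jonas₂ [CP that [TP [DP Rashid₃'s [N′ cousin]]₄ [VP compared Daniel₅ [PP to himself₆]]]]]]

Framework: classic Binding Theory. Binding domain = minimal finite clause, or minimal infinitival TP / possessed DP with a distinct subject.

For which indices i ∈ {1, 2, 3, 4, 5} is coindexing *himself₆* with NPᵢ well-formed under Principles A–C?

*himself* is an anaphor, so Principle A applies: it must be bound in its binding domain.
Binding domain of *himself₆*: the embedded TP, whose subject is [Rashid₃'s cousin]₄.
*Anton₁* c-commands the anaphor but is outside its binding domain → cannot satisfy Principle A.
*Jonas₂* c-commands the anaphor but is outside its binding domain → cannot satisfy Principle A.
*Rashid₃* does not c-command the anaphor → cannot bind it.
*[Rashid₃'s cousin]₄* c-commands the anaphor within its binding domain → licit binder.
*Daniel₅* c-commands the anaphor within its binding domain → licit binder.

{4, 5}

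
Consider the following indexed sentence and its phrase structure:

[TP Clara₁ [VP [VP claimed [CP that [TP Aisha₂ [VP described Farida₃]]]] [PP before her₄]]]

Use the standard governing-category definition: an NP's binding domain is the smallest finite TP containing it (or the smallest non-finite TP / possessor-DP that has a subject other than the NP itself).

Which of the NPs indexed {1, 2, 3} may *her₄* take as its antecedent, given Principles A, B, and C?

*her* is a pronoun, so Principle B applies: it must be free in its binding domain.
Binding domain of *her₄*: the matrix TP, whose subject is Clara₁.
*Clara₁* c-commands the pronoun within its binding domain → coindexation would violate Principle B.
*Aisha₂* and the pronoun do not c-command one another → neither Principle B nor Principle C is at stake; coindexation permitted.
*Farida₃* and the pronoun do not c-command one another → neither Principle B nor Principle C is at stake; coindexation permitted.

{2, 3}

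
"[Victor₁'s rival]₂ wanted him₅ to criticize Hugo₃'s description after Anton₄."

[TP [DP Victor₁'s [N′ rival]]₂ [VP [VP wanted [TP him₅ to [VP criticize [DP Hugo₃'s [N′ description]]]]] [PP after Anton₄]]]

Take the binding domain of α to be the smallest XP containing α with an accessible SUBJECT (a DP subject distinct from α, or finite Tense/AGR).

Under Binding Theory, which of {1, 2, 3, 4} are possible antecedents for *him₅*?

{1, 4}

*him* is a pronoun, so Principle B applies: it must be free in its binding domain.
Binding domain of *him₅*: the matrix TP, whose subject is [Victor₁'s rival]₂.
*Victor₁* and the pronoun do not c-command one another → neither Principle B nor Principle C is at stake; coindexation permitted.
*[Victor₁'s rival]₂* c-commands the pronoun within its binding domain → coindexation would violate Principle B.
*Hugo₃*: the pronoun c-commands this R-expression → coindexation would violate Principle C on *Hugo₃*.
*Anton₄* and the pronoun do not c-command one another → neither Principle B nor Principle C is at stake; coindexation permitted.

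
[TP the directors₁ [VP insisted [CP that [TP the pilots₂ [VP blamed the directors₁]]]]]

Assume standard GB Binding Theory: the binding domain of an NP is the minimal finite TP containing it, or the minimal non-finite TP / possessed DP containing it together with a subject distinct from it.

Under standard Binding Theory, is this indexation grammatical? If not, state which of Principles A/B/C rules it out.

The two coindexed NPs are *the directors₁* (the higher occurrence) and *the directors₁* (the lower occurrence).
*the directors₁* (the lower occurrence) is an R-expression. Principle C requires it to be free everywhere.
*the directors₁* (the higher occurrence) c-commands it and carries the same index.
The R-expression is bound → Principle C violation.

Principle C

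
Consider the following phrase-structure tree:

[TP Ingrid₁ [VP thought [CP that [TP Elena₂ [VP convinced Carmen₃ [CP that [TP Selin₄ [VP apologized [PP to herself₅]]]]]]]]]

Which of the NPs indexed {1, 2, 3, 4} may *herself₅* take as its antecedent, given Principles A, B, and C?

{4}

*herself* is an anaphor, so Principle A applies: it must be bound in its binding domain.
Binding domain of *herself₅*: the embedded TP, whose subject is Selin₄.
*Ingrid₁* c-commands the anaphor but is outside its binding domain → cannot satisfy Principle A.
*Elena₂* c-commands the anaphor but is outside its binding domain → cannot satisfy Principle A.
*Carmen₃* c-commands the anaphor but is outside its binding domain → cannot satisfy Principle A.
*Selin₄* c-commands the anaphor within its binding domain → licit binder.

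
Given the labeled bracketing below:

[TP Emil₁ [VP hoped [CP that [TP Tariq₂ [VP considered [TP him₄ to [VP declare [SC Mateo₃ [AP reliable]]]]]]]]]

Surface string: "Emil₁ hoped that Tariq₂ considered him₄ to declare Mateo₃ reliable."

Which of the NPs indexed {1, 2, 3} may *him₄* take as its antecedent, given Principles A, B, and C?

*him* is a pronoun, so Principle B applies: it must be free in its binding domain.
Binding domain of *him₄*: the embedded TP, whose subject is Tariq₂.
*Emil₁* c-commands the pronoun but from outside its binding domain, and is not c-commanded by it → coindexation permitted.
*Tariq₂* c-commands the pronoun within its binding domain → coindexation would violate Principle B.
*Mateo₃*: the pronoun c-commands this R-expression → coindexation would violate Principle C on *Mateo₃*.

{1}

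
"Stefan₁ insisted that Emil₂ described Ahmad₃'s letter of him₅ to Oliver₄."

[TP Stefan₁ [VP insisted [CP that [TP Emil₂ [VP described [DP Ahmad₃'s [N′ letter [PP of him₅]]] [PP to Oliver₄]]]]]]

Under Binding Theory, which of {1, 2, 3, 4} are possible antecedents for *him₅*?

{1, 2, 4}

*him* is a pronoun, so Principle B applies: it must be free in its binding domain.
Binding domain of *him₅*: the possessed DP, whose subject is Ahmad₃.
*Stefan₁* c-commands the pronoun but from outside its binding domain, and is not c-commanded by it → coindexation permitted.
*Emil₂* c-commands the pronoun but from outside its binding domain, and is not c-commanded by it → coindexation permitted.
*Ahmad₃* c-commands the pronoun within its binding domain → coindexation would violate Principle B.
*Oliver₄* and the pronoun do not c-command one another → neither Principle B nor Principle C is at stake; coindexation permitted.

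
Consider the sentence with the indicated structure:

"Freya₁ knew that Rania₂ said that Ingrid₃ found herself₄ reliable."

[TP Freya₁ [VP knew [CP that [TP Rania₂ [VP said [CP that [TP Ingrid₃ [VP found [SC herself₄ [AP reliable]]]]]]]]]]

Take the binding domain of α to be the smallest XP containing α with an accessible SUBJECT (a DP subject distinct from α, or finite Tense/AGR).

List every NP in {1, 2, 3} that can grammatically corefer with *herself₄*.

*herself* is an anaphor, so Principle A applies: it must be bound in its binding domain.
Binding domain of *herself₄*: the embedded TP, whose subject is Ingrid₃.
*Freya₁* c-commands the anaphor but is outside its binding domain → cannot satisfy Principle A.
*Rania₂* c-commands the anaphor but is outside its binding domain → cannot satisfy Principle A.
*Ingrid₃* c-commands the anaphor within its binding domain → licit binder.

{3}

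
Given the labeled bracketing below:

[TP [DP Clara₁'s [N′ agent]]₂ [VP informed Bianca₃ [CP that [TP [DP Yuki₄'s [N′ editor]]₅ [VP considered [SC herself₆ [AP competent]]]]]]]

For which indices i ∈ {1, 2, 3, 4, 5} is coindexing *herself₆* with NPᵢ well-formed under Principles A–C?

*herself* is an anaphor, so Principle A applies: it must be bound in its binding domain.
Binding domain of *herself₆*: the embedded TP, whose subject is [Yuki₄'s editor]₅.
*Clara₁* does not c-command the anaphor → cannot bind it.
*[Clara₁'s agent]₂* c-commands the anaphor but is outside its binding domain → cannot satisfy Principle A.
*Bianca₃* c-commands the anaphor but is outside its binding domain → cannot satisfy Principle A.
*Yuki₄* does not c-command the anaphor → cannot bind it.
*[Yuki₄'s editor]₅* c-commands the anaphor within its binding domain → licit binder.

{5}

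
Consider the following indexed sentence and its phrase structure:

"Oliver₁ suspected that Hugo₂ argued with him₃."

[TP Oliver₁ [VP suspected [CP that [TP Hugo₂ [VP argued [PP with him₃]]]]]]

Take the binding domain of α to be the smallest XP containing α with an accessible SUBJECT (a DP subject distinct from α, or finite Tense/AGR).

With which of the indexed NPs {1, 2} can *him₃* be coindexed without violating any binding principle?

{1}

*him* is a pronoun, so Principle B applies: it must be free in its binding domain.
Binding domain of *him₃*: the embedded TP, whose subject is Hugo₂.
*Oliver₁* c-commands the pronoun but from outside its binding domain, and is not c-commanded by it → coindexation permitted.
*Hugo₂* c-commands the pronoun within its binding domain → coindexation would violate Principle B.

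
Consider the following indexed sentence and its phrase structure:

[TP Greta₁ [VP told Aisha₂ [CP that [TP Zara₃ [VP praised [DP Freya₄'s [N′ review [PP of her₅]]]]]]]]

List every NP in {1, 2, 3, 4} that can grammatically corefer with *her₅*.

*her* is a pronoun, so Principle B applies: it must be free in its binding domain.
Binding domain of *her₅*: the possessed DP, whose subject is Freya₄.
*Greta₁* c-commands the pronoun but from outside its binding domain, and is not c-commanded by it → coindexation permitted.
*Aisha₂* c-commands the pronoun but from outside its binding domain, and is not c-commanded by it → coindexation permitted.
*Zara₃* c-commands the pronoun but from outside its binding domain, and is not c-commanded by it → coindexation permitted.
*Freya₄* c-commands the pronoun within its binding domain → coindexation would violate Principle B.

{1, 2, 3}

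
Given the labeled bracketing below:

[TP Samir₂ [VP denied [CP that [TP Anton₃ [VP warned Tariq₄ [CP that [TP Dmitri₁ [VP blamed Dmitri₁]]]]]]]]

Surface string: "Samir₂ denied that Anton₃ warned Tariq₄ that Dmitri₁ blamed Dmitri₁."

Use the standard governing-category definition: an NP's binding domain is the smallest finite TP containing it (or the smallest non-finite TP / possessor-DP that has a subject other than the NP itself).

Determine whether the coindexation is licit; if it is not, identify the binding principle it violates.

Principle C

The two coindexed NPs are *Dmitri₁* (the lower occurrence) and *Dmitri₁* (the higher occurrence).
*Dmitri₁* (the lower occurrence) is an R-expression. Principle C requires it to be free everywhere.
*Dmitri₁* (the higher occurrence) c-commands it and carries the same index.
The R-expression is bound → Principle C violation.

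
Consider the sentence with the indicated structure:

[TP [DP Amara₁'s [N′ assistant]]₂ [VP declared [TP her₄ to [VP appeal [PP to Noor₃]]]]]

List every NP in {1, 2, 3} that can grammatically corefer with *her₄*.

{1}

*her* is a pronoun, so Principle B applies: it must be free in its binding domain.
Binding domain of *her₄*: the matrix TP, whose subject is [Amara₁'s assistant]₂.
*Amara₁* and the pronoun do not c-command one another → neither Principle B nor Principle C is at stake; coindexation permitted.
*[Amara₁'s assistant]₂* c-commands the pronoun within its binding domain → coindexation would violate Principle B.
*Noor₃*: the pronoun c-commands this R-expression → coindexation would violate Principle C on *Noor₃*.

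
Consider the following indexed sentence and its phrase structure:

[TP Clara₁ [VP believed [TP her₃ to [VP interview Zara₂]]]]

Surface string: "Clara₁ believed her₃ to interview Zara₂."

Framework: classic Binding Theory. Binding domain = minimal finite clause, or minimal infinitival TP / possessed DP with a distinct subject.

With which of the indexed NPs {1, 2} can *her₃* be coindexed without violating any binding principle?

none

*her* is a pronoun, so Principle B applies: it must be free in its binding domain.
Binding domain of *her₃*: the matrix TP, whose subject is Clara₁.
*Clara₁* c-commands the pronoun within its binding domain → coindexation would violate Principle B.
*Zara₂*: the pronoun c-commands this R-expression → coindexation would violate Principle C on *Zara₂*.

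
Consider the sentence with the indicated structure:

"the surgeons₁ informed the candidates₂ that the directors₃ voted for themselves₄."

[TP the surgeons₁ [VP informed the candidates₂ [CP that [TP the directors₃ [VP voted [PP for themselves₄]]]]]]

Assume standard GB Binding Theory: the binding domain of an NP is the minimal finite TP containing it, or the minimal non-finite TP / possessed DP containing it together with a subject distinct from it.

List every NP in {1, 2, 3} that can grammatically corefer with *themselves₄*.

*themselves* is an anaphor, so Principle A applies: it must be bound in its binding domain.
Binding domain of *themselves₄*: the embedded TP, whose subject is the directors₃.
*the surgeons₁* c-commands the anaphor but is outside its binding domain → cannot satisfy Principle A.
*the candidates₂* c-commands the anaphor but is outside its binding domain → cannot satisfy Principle A.
*the directors₃* c-commands the anaphor within its binding domain → licit binder.

{3}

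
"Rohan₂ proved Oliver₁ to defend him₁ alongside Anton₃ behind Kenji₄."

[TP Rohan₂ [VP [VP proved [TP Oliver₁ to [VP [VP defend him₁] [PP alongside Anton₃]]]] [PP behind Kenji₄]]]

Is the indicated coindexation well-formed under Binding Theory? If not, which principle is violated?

The two coindexed NPs are *Oliver₁* and *him₁*.
*him₁* is a pronoun. Its binding domain is the embedded TP, whose subject is Oliver₁.
*Oliver₁* c-commands it within that domain and carries the same index.
The pronoun is locally bound → Principle B violation.

Principle B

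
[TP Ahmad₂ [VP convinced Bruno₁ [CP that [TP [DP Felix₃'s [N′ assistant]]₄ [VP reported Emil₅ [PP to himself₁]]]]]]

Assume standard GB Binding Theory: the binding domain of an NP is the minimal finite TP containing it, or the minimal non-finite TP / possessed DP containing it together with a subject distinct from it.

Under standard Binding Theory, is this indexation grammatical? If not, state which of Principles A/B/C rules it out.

Principle A

The two coindexed NPs are *Bruno₁* and *himself₁*.
*himself₁* is an anaphor. Principle A requires it to be bound within its binding domain — the embedded TP, whose subject is [Felix₃'s assistant]₄.
Within that domain it is c-commanded by *[Felix₃'s assistant]₄*, *Emil₅*, none of which share its index.
*Bruno₁* does c-command the anaphor, but from outside its binding domain.
The anaphor is unbound in its domain → Principle A violation.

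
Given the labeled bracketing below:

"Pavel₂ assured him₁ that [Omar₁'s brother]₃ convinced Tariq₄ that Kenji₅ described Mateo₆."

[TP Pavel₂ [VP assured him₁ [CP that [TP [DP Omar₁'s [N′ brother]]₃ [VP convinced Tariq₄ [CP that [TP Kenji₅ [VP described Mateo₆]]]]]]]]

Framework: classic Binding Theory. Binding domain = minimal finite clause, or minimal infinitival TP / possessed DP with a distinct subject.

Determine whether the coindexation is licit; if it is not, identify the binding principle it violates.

Principle C

The two coindexed NPs are *him₁* and *Omar₁*.
*Omar₁* is an R-expression. Principle C requires it to be free everywhere.
*him₁* c-commands it and carries the same index.
The R-expression is bound → Principle C violation.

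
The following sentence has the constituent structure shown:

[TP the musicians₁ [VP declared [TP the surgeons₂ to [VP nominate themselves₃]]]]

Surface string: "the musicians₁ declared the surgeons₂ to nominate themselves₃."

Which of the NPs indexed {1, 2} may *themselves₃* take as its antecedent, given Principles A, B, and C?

*themselves* is an anaphor, so Principle A applies: it must be bound in its binding domain.
Binding domain of *themselves₃*: the embedded TP, whose subject is the surgeons₂.
*the musicians₁* c-commands the anaphor but is outside its binding domain → cannot satisfy Principle A.
*the surgeons₂* c-commands the anaphor within its binding domain → licit binder.

{2}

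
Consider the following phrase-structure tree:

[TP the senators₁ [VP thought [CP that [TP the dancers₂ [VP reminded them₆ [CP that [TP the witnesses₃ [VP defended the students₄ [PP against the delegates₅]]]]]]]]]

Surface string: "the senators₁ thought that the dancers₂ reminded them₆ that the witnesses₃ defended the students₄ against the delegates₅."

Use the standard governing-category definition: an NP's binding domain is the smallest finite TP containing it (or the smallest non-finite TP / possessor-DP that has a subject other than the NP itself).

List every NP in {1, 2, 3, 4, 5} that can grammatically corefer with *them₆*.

*them* is a pronoun, so Principle B applies: it must be free in its binding domain.
Binding domain of *them₆*: the embedded TP, whose subject is the dancers₂.
*the senators₁* c-commands the pronoun but from outside its binding domain, and is not c-commanded by it → coindexation permitted.
*the dancers₂* c-commands the pronoun within its binding domain → coindexation would violate Principle B.
*the witnesses₃*: the pronoun c-commands this R-expression → coindexation would violate Principle C on *the witnesses₃*.
*the students₄*: the pronoun c-commands this R-expression → coindexation would violate Principle C on *the students₄*.
*the delegates₅*: the pronoun c-commands this R-expression → coindexation would violate Principle C on *the delegates₅*.

{1}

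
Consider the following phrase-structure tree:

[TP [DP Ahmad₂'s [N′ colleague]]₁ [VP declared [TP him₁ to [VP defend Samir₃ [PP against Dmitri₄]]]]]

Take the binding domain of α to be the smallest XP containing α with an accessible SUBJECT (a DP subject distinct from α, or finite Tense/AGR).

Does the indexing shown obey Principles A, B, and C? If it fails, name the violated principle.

Principle B

The two coindexed NPs are *[Ahmad₂'s colleague]₁* and *him₁*.
*him₁* is a pronoun. Its binding domain is the matrix TP, whose subject is [Ahmad₂'s colleague]₁.
*[Ahmad₂'s colleague]₁* c-commands it within that domain and carries the same index.
The pronoun is locally bound → Principle B violation.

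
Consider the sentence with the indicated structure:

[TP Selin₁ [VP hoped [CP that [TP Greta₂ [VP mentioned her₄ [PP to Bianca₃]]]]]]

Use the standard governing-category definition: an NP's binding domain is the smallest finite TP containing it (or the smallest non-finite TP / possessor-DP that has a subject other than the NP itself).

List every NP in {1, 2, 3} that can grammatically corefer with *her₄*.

*her* is a pronoun, so Principle B applies: it must be free in its binding domain.
Binding domain of *her₄*: the embedded TP, whose subject is Greta₂.
*Selin₁* c-commands the pronoun but from outside its binding domain, and is not c-commanded by it → coindexation permitted.
*Greta₂* c-commands the pronoun within its binding domain → coindexation would violate Principle B.
*Bianca₃*: the pronoun c-commands this R-expression → coindexation would violate Principle C on *Bianca₃*.

{1}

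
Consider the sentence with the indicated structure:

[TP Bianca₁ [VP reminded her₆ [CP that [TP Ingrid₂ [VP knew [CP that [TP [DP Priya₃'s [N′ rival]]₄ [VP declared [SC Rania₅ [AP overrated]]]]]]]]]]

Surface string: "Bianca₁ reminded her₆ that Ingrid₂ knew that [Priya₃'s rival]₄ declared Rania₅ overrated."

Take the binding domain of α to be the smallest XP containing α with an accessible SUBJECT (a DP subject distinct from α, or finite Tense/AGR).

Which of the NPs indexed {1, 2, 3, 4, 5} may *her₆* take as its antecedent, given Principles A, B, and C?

none

*her* is a pronoun, so Principle B applies: it must be free in its binding domain.
Binding domain of *her₆*: the matrix TP, whose subject is Bianca₁.
*Bianca₁* c-commands the pronoun within its binding domain → coindexation would violate Principle B.
*Ingrid₂*: the pronoun c-commands this R-expression → coindexation would violate Principle C on *Ingrid₂*.
*Priya₃*: the pronoun c-commands this R-expression → coindexation would violate Principle C on *Priya₃*.
*[Priya₃'s rival]₄*: the pronoun c-commands this R-expression → coindexation would violate Principle C on *[Priya₃'s rival]₄*.
*Rania₅*: the pronoun c-commands this R-expression → coindexation would violate Principle C on *Rania₅*.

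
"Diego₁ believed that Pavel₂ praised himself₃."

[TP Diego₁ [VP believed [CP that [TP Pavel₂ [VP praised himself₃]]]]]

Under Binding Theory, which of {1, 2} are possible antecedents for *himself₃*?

{2}

*himself* is an anaphor, so Principle A applies: it must be bound in its binding domain.
Binding domain of *himself₃*: the embedded TP, whose subject is Pavel₂.
*Diego₁* c-commands the anaphor but is outside its binding domain → cannot satisfy Principle A.
*Pavel₂* c-commands the anaphor within its binding domain → licit binder.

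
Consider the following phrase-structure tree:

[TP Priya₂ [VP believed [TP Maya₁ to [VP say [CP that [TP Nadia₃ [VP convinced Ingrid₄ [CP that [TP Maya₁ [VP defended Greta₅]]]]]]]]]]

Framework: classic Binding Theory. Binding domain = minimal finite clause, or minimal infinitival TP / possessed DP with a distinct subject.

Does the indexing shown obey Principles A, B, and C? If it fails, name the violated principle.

The two coindexed NPs are *Maya₁* (the higher occurrence) and *Maya₁* (the lower occurrence).
*Maya₁* (the lower occurrence) is an R-expression. Principle C requires it to be free everywhere.
*Maya₁* (the higher occurrence) c-commands it and carries the same index.
The R-expression is bound → Principle C violation.

Principle C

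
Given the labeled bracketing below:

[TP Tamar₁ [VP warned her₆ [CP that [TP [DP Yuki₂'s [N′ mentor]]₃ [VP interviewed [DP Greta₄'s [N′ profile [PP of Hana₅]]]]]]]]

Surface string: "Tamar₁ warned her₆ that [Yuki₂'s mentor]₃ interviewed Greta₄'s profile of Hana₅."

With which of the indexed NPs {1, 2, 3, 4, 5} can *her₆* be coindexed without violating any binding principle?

none

*her* is a pronoun, so Principle B applies: it must be free in its binding domain.
Binding domain of *her₆*: the matrix TP, whose subject is Tamar₁.
*Tamar₁* c-commands the pronoun within its binding domain → coindexation would violate Principle B.
*Yuki₂*: the pronoun c-commands this R-expression → coindexation would violate Principle C on *Yuki₂*.
*[Yuki₂'s mentor]₃*: the pronoun c-commands this R-expression → coindexation would violate Principle C on *[Yuki₂'s mentor]₃*.
*Greta₄*: the pronoun c-commands this R-expression → coindexation would violate Principle C on *Greta₄*.
*Hana₅*: the pronoun c-commands this R-expression → coindexation would violate Principle C on *Hana₅*.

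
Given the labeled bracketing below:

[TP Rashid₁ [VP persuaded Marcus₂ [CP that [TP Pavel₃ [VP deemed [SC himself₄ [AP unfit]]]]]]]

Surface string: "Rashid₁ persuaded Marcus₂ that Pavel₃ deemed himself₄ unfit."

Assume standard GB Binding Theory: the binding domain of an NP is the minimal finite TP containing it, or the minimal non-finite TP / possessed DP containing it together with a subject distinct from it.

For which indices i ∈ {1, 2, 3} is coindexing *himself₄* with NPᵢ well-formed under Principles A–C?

*himself* is an anaphor, so Principle A applies: it must be bound in its binding domain.
Binding domain of *himself₄*: the embedded TP, whose subject is Pavel₃.
*Rashid₁* c-commands the anaphor but is outside its binding domain → cannot satisfy Principle A.
*Marcus₂* c-commands the anaphor but is outside its binding domain → cannot satisfy Principle A.
*Pavel₃* c-commands the anaphor within its binding domain → licit binder.

{3}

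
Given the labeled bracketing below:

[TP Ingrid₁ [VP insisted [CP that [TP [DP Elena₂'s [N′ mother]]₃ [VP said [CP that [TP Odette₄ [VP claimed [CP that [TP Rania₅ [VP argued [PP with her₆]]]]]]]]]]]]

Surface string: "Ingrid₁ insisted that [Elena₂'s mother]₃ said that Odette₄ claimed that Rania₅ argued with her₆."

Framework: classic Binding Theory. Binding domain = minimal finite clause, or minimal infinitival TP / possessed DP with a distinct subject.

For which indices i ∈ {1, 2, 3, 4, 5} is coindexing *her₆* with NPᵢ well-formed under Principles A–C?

*her* is a pronoun, so Principle B applies: it must be free in its binding domain.
Binding domain of *her₆*: the embedded TP, whose subject is Rania₅.
*Ingrid₁* c-commands the pronoun but from outside its binding domain, and is not c-commanded by it → coindexation permitted.
*Elena₂* and the pronoun do not c-command one another → neither Principle B nor Principle C is at stake; coindexation permitted.
*[Elena₂'s mother]₃* c-commands the pronoun but from outside its binding domain, and is not c-commanded by it → coindexation permitted.
*Odette₄* c-commands the pronoun but from outside its binding domain, and is not c-commanded by it → coindexation permitted.
*Rania₅* c-commands the pronoun within its binding domain → coindexation would violate Principle B.

{1, 2, 3, 4}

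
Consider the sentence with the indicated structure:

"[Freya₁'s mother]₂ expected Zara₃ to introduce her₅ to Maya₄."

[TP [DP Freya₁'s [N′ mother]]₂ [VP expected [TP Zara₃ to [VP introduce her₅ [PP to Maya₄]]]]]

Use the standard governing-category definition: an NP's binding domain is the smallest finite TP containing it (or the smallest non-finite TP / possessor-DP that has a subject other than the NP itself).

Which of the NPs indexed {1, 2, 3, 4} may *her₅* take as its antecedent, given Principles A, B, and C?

*her* is a pronoun, so Principle B applies: it must be free in its binding domain.
Binding domain of *her₅*: the embedded TP, whose subject is Zara₃.
*Freya₁* and the pronoun do not c-command one another → neither Principle B nor Principle C is at stake; coindexation permitted.
*[Freya₁'s mother]₂* c-commands the pronoun but from outside its binding domain, and is not c-commanded by it → coindexation permitted.
*Zara₃* c-commands the pronoun within its binding domain → coindexation would violate Principle B.
*Maya₄*: the pronoun c-commands this R-expression → coindexation would violate Principle C on *Maya₄*.

{1, 2}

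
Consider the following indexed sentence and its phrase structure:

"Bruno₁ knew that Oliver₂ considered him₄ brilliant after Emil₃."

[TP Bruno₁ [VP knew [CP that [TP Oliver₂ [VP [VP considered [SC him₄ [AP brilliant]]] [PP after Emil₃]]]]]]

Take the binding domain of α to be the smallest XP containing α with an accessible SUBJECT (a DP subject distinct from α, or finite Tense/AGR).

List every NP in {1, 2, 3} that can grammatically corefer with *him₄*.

{1, 3}

*him* is a pronoun, so Principle B applies: it must be free in its binding domain.
Binding domain of *him₄*: the embedded TP, whose subject is Oliver₂.
*Bruno₁* c-commands the pronoun but from outside its binding domain, and is not c-commanded by it → coindexation permitted.
*Oliver₂* c-commands the pronoun within its binding domain → coindexation would violate Principle B.
*Emil₃* and the pronoun do not c-command one another → neither Principle B nor Principle C is at stake; coindexation permitted.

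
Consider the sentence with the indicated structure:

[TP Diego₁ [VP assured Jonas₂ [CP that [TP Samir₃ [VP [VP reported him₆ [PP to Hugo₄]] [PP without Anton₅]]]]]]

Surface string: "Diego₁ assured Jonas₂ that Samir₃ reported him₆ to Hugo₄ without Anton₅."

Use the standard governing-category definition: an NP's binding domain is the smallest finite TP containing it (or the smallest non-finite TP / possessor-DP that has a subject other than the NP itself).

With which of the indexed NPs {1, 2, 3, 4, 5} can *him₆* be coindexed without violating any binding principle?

{1, 2, 5}

*him* is a pronoun, so Principle B applies: it must be free in its binding domain.
Binding domain of *him₆*: the embedded TP, whose subject is Samir₃.
*Diego₁* c-commands the pronoun but from outside its binding domain, and is not c-commanded by it → coindexation permitted.
*Jonas₂* c-commands the pronoun but from outside its binding domain, and is not c-commanded by it → coindexation permitted.
*Samir₃* c-commands the pronoun within its binding domain → coindexation would violate Principle B.
*Hugo₄*: the pronoun c-commands this R-expression → coindexation would violate Principle C on *Hugo₄*.
*Anton₅* and the pronoun do not c-command one another → neither Principle B nor Principle C is at stake; coindexation permitted.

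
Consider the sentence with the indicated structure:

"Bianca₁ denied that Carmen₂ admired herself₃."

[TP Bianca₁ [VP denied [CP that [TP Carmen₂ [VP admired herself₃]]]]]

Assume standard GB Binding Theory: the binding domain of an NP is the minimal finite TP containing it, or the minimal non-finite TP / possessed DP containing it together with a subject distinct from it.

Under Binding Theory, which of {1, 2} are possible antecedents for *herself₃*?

*herself* is an anaphor, so Principle A applies: it must be bound in its binding domain.
Binding domain of *herself₃*: the embedded TP, whose subject is Carmen₂.
*Bianca₁* c-commands the anaphor but is outside its binding domain → cannot satisfy Principle A.
*Carmen₂* c-commands the anaphor within its binding domain → licit binder.

{2}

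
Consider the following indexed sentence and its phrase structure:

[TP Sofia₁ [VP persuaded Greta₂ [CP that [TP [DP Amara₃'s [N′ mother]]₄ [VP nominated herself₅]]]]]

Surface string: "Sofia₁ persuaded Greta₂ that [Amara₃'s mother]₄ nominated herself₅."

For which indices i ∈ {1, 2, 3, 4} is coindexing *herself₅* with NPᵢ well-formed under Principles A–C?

*herself* is an anaphor, so Principle A applies: it must be bound in its binding domain.
Binding domain of *herself₅*: the embedded TP, whose subject is [Amara₃'s mother]₄.
*Sofia₁* c-commands the anaphor but is outside its binding domain → cannot satisfy Principle A.
*Greta₂* c-commands the anaphor but is outside its binding domain → cannot satisfy Principle A.
*Amara₃* does not c-command the anaphor → cannot bind it.
*[Amara₃'s mother]₄* c-commands the anaphor within its binding domain → licit binder.

{4}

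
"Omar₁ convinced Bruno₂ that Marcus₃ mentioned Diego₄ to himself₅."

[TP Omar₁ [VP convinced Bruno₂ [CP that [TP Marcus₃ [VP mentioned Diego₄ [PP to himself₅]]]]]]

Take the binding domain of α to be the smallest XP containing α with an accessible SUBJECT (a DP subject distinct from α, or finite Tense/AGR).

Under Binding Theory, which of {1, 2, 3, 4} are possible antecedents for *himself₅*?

{3, 4}

*himself* is an anaphor, so Principle A applies: it must be bound in its binding domain.
Binding domain of *himself₅*: the embedded TP, whose subject is Marcus₃.
*Omar₁* c-commands the anaphor but is outside its binding domain → cannot satisfy Principle A.
*Bruno₂* c-commands the anaphor but is outside its binding domain → cannot satisfy Principle A.
*Marcus₃* c-commands the anaphor within its binding domain → licit binder.
*Diego₄* c-commands the anaphor within its binding domain → licit binder.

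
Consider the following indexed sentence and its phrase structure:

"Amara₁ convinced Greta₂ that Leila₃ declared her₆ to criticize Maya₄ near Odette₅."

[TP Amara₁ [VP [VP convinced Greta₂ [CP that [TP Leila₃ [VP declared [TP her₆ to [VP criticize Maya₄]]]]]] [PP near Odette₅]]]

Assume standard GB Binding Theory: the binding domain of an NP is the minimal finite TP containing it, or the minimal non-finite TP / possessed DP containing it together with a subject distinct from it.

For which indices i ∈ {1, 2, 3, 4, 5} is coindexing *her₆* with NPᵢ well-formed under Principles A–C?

*her* is a pronoun, so Principle B applies: it must be free in its binding domain.
Binding domain of *her₆*: the embedded TP, whose subject is Leila₃.
*Amara₁* c-commands the pronoun but from outside its binding domain, and is not c-commanded by it → coindexation permitted.
*Greta₂* c-commands the pronoun but from outside its binding domain, and is not c-commanded by it → coindexation permitted.
*Leila₃* c-commands the pronoun within its binding domain → coindexation would violate Principle B.
*Maya₄*: the pronoun c-commands this R-expression → coindexation would violate Principle C on *Maya₄*.
*Odette₅* and the pronoun do not c-command one another → neither Principle B nor Principle C is at stake; coindexation permitted.

{1, 2, 5}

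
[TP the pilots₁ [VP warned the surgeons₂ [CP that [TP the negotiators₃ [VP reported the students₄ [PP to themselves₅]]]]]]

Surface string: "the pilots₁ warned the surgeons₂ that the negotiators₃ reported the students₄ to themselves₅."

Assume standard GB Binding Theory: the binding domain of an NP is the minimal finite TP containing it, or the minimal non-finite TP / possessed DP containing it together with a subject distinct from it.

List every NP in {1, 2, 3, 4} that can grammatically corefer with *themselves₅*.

*themselves* is an anaphor, so Principle A applies: it must be bound in its binding domain.
Binding domain of *themselves₅*: the embedded TP, whose subject is the negotiators₃.
*the pilots₁* c-commands the anaphor but is outside its binding domain → cannot satisfy Principle A.
*the surgeons₂* c-commands the anaphor but is outside its binding domain → cannot satisfy Principle A.
*the negotiators₃* c-commands the anaphor within its binding domain → licit binder.
*the students₄* c-commands the anaphor within its binding domain → licit binder.

{3, 4}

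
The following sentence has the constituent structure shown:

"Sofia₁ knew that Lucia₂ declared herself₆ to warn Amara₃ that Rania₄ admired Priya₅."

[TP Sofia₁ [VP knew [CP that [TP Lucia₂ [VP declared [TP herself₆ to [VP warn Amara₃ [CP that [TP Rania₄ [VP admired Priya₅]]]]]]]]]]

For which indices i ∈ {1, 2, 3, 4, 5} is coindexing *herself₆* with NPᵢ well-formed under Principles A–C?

*herself* is an anaphor, so Principle A applies: it must be bound in its binding domain.
Binding domain of *herself₆*: the embedded TP, whose subject is Lucia₂.
*Sofia₁* c-commands the anaphor but is outside its binding domain → cannot satisfy Principle A.
*Lucia₂* c-commands the anaphor within its binding domain → licit binder.
*Amara₃* does not c-command the anaphor → cannot bind it.
*Rania₄* does not c-command the anaphor → cannot bind it.
*Priya₅* does not c-command the anaphor → cannot bind it.

{2}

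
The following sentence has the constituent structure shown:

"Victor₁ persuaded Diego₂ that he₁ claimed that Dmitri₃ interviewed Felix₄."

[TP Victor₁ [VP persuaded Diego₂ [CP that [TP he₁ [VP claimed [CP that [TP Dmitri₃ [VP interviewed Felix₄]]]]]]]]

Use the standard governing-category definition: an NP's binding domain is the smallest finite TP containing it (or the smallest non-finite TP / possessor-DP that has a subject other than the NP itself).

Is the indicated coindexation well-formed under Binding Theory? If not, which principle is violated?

The two coindexed NPs are *Victor₁* and *he₁*.
*he₁* is a pronoun; nothing c-commands it within its binding domain (the embedded TP.), so Principle B holds trivially.
*Victor₁* is an R-expression; *he₁* does not c-command it, and no other NP shares its index, so Principle C is satisfied.
All principles are respected.

grammatical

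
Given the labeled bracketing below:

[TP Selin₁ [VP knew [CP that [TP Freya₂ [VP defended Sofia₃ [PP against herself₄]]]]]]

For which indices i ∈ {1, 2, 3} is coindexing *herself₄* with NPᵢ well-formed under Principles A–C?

{2, 3}

*herself* is an anaphor, so Principle A applies: it must be bound in its binding domain.
Binding domain of *herself₄*: the embedded TP, whose subject is Freya₂.
*Selin₁* c-commands the anaphor but is outside its binding domain → cannot satisfy Principle A.
*Freya₂* c-commands the anaphor within its binding domain → licit binder.
*Sofia₃* c-commands the anaphor within its binding domain → licit binder.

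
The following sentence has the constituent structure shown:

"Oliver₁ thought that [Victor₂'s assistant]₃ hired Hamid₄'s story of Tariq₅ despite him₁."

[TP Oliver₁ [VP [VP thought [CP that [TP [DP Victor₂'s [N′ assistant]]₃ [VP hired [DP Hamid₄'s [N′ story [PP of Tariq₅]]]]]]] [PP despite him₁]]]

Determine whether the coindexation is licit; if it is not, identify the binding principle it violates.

The two coindexed NPs are *Oliver₁* and *him₁*.
*him₁* is a pronoun. Its binding domain is the matrix TP, whose subject is Oliver₁.
*Oliver₁* c-commands it within that domain and carries the same index.
The pronoun is locally bound → Principle B violation.

Principle B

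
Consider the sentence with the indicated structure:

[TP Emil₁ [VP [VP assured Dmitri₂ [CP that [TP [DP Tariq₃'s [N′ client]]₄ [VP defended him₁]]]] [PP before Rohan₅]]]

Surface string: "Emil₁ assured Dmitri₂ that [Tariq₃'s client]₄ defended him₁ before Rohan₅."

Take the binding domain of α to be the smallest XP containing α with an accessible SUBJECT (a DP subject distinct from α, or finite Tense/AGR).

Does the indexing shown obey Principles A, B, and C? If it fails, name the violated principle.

The two coindexed NPs are *Emil₁* and *him₁*.
*him₁* is a pronoun; its binding domain is the embedded TP, whose subject is [Tariq₃'s client]₄. Within that domain it is c-commanded only by *[Tariq₃'s client]₄*, which carries a different index — the pronoun is free locally, so Principle B holds.
*Emil₁* is an R-expression; *him₁* does not c-command it, and no other NP shares its index, so Principle C is satisfied.
All principles are respected.

grammatical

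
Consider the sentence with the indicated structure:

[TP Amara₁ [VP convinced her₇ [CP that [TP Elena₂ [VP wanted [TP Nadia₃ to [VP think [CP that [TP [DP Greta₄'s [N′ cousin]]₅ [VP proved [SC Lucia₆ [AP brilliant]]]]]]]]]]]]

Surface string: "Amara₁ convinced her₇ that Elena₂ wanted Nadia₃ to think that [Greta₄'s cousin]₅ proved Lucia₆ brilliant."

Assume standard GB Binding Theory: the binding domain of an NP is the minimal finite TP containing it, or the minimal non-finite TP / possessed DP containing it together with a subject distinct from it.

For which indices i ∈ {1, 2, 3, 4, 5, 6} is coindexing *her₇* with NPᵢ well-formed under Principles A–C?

none

*her* is a pronoun, so Principle B applies: it must be free in its binding domain.
Binding domain of *her₇*: the matrix TP, whose subject is Amara₁.
*Amara₁* c-commands the pronoun within its binding domain → coindexation would violate Principle B.
*Elena₂*: the pronoun c-commands this R-expression → coindexation would violate Principle C on *Elena₂*.
*Nadia₃*: the pronoun c-commands this R-expression → coindexation would violate Principle C on *Nadia₃*.
*Greta₄*: the pronoun c-commands this R-expression → coindexation would violate Principle C on *Greta₄*.
*[Greta₄'s cousin]₅*: the pronoun c-commands this R-expression → coindexation would violate Principle C on *[Greta₄'s cousin]₅*.
*Lucia₆*: the pronoun c-commands this R-expression → coindexation would violate Principle C on *Lucia₆*.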